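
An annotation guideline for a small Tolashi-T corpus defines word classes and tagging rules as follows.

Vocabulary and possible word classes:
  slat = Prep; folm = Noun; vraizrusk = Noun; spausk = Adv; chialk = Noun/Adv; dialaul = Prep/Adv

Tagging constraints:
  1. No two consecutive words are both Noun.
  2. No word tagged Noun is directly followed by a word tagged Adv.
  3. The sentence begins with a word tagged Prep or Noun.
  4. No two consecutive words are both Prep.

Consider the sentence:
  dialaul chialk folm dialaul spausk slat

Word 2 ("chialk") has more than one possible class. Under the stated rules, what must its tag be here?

Adv

Candidates per position — 1:dialaul {Prep,Adv}; 2:chialk {Noun,Adv}; 3:folm {Noun}; 4:dialaul {Prep,Adv}; 5:spausk {Adv}; 6:slat {Prep}.
Word 1 cannot be Adv — rule 3 would then fail for every completion. It is Prep.
Word 2 cannot be Noun — rule 1 would then fail for every completion. It is Adv.
Word 4 cannot be Adv — rule 2 would then fail for every completion. It is Prep.
That leaves exactly one tagging: Prep Adv Noun Prep Adv Prep.
Rule-by-rule: rule 1 ✓; rule 2 ✓; rule 3 ✓; rule 4 ✓.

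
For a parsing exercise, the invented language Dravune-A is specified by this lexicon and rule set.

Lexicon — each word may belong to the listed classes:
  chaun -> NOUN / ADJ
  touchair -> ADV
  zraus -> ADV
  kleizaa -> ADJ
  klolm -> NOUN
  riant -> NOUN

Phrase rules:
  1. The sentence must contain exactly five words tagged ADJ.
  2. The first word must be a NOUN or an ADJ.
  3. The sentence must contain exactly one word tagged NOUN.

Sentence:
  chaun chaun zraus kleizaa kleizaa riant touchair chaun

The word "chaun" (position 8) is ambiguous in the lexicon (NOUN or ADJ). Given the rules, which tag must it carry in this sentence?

Candidates per position — 1:chaun {NOUN,ADJ}; 2:chaun {NOUN,ADJ}; 3:zraus {ADV}; 4:kleizaa {ADJ}; 5:kleizaa {ADJ}; 6:riant {NOUN}; 7:touchair {ADV}; 8:chaun {NOUN,ADJ}.
At position 1, choosing NOUN makes rule 1 impossible to satisfy; hence ADJ.
At position 2, choosing NOUN makes rule 1 impossible to satisfy; hence ADJ.
At position 8, choosing NOUN makes rule 1 impossible to satisfy; hence ADJ.
The only consistent sequence is: ADJ ADJ ADV ADJ ADJ NOUN ADV ADJ.
Verifying each rule — rule 1 holds; rule 2 holds; rule 3 holds.

ADJ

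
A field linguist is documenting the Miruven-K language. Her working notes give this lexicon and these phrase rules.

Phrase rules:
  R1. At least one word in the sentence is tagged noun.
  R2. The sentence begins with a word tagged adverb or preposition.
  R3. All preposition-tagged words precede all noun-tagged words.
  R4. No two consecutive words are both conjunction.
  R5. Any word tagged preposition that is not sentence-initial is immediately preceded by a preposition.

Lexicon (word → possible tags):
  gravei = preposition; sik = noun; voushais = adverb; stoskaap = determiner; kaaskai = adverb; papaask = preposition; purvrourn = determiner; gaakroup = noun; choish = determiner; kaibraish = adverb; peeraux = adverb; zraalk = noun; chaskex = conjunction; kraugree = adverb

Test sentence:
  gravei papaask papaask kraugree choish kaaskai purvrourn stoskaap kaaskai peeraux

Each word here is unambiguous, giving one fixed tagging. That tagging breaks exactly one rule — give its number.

1

Fixed tagging: preposition preposition preposition adverb determiner adverb determiner determiner adverb adverb.
Applying the rules: R1 fail, R2 pass, R3 pass, R4 pass, R5 pass.
Only rule 1 fails.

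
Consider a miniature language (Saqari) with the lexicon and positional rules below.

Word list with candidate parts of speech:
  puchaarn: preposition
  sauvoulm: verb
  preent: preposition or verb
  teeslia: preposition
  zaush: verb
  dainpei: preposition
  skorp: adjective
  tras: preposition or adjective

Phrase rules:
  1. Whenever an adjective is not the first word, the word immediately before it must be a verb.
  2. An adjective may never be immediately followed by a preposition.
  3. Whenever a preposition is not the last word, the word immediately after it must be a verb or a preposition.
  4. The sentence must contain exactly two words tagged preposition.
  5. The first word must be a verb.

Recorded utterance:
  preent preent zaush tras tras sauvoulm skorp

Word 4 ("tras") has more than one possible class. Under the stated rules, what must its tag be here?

Candidates per position — 1:preent {preposition,verb}; 2:preent {preposition,verb}; 3:zaush {verb}; 4:tras {preposition,adjective}; 5:tras {preposition,adjective}; 6:sauvoulm {verb}; 7:skorp {adjective}.
Word 1 cannot be preposition — rule 5 would then fail for every completion. It is verb.
Word 5 cannot be adjective — rule 1 would then fail for every completion. It is preposition.
Word 4 cannot be adjective — rule 2 would then fail for every completion. It is preposition.
Word 2 cannot be preposition — rule 4 would then fail for every completion. It is verb.
The only consistent sequence is: verb verb verb preposition preposition verb adjective.
Check: rule 1 ok; rule 2 ok; rule 3 ok; rule 4 ok; rule 5 ok.

preposition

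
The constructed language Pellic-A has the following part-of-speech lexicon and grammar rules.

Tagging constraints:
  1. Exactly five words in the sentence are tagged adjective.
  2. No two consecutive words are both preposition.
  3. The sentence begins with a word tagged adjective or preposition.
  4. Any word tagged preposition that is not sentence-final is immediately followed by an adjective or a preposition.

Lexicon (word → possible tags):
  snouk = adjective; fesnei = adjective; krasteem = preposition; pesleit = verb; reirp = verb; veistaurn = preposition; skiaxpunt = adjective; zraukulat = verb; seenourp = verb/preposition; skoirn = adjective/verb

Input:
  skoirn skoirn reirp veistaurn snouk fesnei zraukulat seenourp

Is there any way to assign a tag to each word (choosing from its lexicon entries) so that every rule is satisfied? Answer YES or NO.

NO

Candidates per position — 1:skoirn {adjective,verb}; 2:skoirn {adjective,verb}; 3:reirp {verb}; 4:veistaurn {preposition}; 5:snouk {adjective}; 6:fesnei {adjective}; 7:zraukulat {verb}; 8:seenourp {verb,preposition}.
Rule 1 cannot be satisfied by any choice of tags from the lexicon.
So there is no consistent tagging.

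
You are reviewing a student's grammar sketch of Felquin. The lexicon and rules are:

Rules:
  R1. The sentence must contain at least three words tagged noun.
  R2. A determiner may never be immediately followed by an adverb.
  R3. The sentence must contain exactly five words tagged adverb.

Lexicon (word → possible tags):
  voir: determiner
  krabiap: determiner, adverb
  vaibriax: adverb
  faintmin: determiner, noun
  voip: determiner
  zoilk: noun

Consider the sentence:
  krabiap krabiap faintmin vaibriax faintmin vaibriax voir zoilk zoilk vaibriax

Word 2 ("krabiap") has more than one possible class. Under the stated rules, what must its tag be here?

Candidates per position — 1:krabiap {determiner,adverb}; 2:krabiap {determiner,adverb}; 3:faintmin {determiner,noun}; 4:vaibriax {adverb}; 5:faintmin {determiner,noun}; 6:vaibriax {adverb}; 7:voir {determiner}; 8:zoilk {noun}; 9:zoilk {noun}; 10:vaibriax {adverb}.
If word 1 were determiner, no tagging could satisfy rule 3; so word 1 is adverb.
If word 2 were determiner, no tagging could satisfy rule 3; so word 2 is adverb.
If word 3 were determiner, no tagging could satisfy rule 2; so word 3 is noun.
If word 5 were determiner, no tagging could satisfy rule 2; so word 5 is noun.
That leaves exactly one tagging: adverb adverb noun adverb noun adverb determiner noun noun adverb.
Verifying each rule — rule 1 holds; rule 2 holds; rule 3 holds.

adverb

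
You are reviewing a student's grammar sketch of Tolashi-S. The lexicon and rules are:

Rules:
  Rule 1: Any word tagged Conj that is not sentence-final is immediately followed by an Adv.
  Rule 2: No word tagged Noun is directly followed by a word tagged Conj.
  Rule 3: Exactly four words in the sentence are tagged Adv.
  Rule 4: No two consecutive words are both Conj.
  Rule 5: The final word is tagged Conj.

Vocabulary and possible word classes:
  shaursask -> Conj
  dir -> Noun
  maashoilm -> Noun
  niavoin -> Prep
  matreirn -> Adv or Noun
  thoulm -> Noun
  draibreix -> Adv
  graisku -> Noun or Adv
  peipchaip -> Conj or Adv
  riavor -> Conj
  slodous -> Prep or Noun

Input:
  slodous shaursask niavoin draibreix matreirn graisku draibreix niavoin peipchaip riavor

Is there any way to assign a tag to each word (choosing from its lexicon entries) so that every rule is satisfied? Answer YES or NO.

Candidates per position — 1:slodous {Prep,Noun}; 2:shaursask {Conj}; 3:niavoin {Prep}; 4:draibreix {Adv}; 5:matreirn {Adv,Noun}; 6:graisku {Noun,Adv}; 7:draibreix {Adv}; 8:niavoin {Prep}; 9:peipchaip {Conj,Adv}; 10:riavor {Conj}.
Rule 1 cannot be satisfied by any choice of tags from the lexicon.
So there is no consistent tagging.

NO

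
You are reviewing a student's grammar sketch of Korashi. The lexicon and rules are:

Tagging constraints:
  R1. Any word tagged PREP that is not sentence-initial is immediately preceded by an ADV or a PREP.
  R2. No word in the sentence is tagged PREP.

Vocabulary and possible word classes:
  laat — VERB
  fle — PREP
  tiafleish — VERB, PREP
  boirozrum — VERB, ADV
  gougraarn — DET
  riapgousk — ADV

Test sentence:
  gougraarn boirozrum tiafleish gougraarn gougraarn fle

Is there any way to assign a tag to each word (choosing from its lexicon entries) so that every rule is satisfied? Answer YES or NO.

Candidates per position — 1:gougraarn {DET}; 2:boirozrum {VERB,ADV}; 3:tiafleish {VERB,PREP}; 4:gougraarn {DET}; 5:gougraarn {DET}; 6:fle {PREP}.
Rule 1 cannot be satisfied by any choice of tags from the lexicon.
So there is no consistent tagging.

NO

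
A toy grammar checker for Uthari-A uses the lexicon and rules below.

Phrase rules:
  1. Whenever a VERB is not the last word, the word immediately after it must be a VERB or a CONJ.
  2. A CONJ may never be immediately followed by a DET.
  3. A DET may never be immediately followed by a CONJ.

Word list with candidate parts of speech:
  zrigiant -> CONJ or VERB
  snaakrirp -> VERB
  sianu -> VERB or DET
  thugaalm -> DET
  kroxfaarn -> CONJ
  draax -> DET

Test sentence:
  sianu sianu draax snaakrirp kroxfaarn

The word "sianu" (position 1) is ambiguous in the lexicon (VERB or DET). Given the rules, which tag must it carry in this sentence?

DET

Candidates per position — 1:sianu {VERB,DET}; 2:sianu {VERB,DET}; 3:draax {DET}; 4:snaakrirp {VERB}; 5:kroxfaarn {CONJ}.
Word 1 cannot be VERB — rule 1 would then fail for every completion. It is DET.
Word 2 cannot be VERB — rule 1 would then fail for every completion. It is DET.
The only consistent sequence is: DET DET DET VERB CONJ.
Rule-by-rule: rule 1 ✓; rule 2 ✓; rule 3 ✓.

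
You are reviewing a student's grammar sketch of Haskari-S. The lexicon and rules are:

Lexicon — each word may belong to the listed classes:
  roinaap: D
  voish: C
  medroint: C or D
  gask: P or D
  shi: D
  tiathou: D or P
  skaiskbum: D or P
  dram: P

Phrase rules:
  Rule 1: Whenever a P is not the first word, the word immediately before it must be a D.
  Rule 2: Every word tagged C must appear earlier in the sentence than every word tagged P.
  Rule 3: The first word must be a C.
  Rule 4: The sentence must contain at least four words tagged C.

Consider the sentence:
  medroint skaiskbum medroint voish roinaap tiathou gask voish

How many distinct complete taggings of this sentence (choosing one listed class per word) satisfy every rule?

1

Candidates per position — 1:medroint {C,D}; 2:skaiskbum {D,P}; 3:medroint {C,D}; 4:voish {C}; 5:roinaap {D}; 6:tiathou {D,P}; 7:gask {P,D}; 8:voish {C}.
There are 32 candidate sequences in total.
The sequences that satisfy every rule: C D C C D D D C.
Count = 1.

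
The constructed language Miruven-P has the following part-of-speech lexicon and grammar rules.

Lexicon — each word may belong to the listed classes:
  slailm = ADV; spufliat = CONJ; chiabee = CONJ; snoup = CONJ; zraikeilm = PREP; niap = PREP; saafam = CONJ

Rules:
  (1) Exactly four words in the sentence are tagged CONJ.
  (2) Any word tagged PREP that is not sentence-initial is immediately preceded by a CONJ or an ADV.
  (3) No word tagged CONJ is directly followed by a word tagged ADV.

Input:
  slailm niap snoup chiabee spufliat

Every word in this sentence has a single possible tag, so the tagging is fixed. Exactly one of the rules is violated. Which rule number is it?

Fixed tagging: ADV PREP CONJ CONJ CONJ.
Rule check: R1 fail, R2 pass, R3 pass.
Only rule 1 fails.

1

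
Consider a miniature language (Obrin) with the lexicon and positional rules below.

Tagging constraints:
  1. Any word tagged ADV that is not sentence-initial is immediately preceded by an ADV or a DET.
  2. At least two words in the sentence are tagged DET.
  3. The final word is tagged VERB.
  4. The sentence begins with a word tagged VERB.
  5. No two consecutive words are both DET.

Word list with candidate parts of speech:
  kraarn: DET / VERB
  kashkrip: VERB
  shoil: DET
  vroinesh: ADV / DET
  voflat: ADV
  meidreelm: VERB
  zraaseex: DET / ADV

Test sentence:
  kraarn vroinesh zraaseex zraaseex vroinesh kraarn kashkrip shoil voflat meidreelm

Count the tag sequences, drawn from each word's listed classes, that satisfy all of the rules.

Candidates per position — 1:kraarn {DET,VERB}; 2:vroinesh {ADV,DET}; 3:zraaseex {DET,ADV}; 4:zraaseex {DET,ADV}; 5:vroinesh {ADV,DET}; 6:kraarn {DET,VERB}; 7:kashkrip {VERB}; 8:shoil {DET}; 9:voflat {ADV}; 10:meidreelm {VERB}.
There are 64 candidate sequences in total.
The sequences that satisfy every rule: VERB DET ADV DET ADV DET VERB DET ADV VERB; VERB DET ADV DET ADV VERB VERB DET ADV VERB; VERB DET ADV ADV ADV DET VERB DET ADV VERB; VERB DET ADV ADV ADV VERB VERB DET ADV VERB; VERB DET ADV ADV DET VERB VERB DET ADV VERB.
Count = 5.

5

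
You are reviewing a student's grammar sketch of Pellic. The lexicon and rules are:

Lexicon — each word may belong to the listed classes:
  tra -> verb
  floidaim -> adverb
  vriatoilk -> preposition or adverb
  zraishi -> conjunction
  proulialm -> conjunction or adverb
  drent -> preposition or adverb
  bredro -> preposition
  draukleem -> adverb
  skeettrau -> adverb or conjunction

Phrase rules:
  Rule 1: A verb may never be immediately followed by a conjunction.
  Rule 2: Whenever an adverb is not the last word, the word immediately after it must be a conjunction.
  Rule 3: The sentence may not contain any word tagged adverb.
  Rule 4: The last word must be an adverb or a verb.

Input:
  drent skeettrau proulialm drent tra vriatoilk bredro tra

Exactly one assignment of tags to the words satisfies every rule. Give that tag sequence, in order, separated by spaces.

Candidates per position — 1:drent {preposition,adverb}; 2:skeettrau {adverb,conjunction}; 3:proulialm {conjunction,adverb}; 4:drent {preposition,adverb}; 5:tra {verb}; 6:vriatoilk {preposition,adverb}; 7:bredro {preposition}; 8:tra {verb}.
Word 1 cannot be adverb — rule 3 would then fail for every completion. It is preposition.
Word 2 cannot be adverb — rule 3 would then fail for every completion. It is conjunction.
Word 3 cannot be adverb — rule 2 would then fail for every completion. It is conjunction.
Word 4 cannot be adverb — rule 2 would then fail for every completion. It is preposition.
Word 6 cannot be adverb — rule 2 would then fail for every completion. It is preposition.
The only consistent sequence is: preposition conjunction conjunction preposition verb preposition preposition verb.
Rule-by-rule: rule 1 ok; rule 2 ok; rule 3 ok; rule 4 ok.

preposition conjunction conjunction preposition verb preposition preposition verb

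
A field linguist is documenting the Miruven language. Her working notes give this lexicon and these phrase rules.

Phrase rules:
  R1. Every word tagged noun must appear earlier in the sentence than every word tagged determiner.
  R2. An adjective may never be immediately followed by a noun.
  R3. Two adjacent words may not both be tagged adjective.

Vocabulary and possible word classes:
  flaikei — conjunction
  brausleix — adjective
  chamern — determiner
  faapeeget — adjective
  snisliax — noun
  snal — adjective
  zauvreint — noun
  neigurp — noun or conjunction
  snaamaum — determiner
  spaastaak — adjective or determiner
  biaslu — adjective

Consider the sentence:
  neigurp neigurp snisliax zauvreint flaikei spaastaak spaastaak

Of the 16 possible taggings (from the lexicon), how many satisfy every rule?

Candidates per position — 1:neigurp {noun,conjunction}; 2:neigurp {noun,conjunction}; 3:snisliax {noun}; 4:zauvreint {noun}; 5:flaikei {conjunction}; 6:spaastaak {adjective,determiner}; 7:spaastaak {adjective,determiner}.
There are 16 candidate sequences in total.
Checking each against the rules leaves 12 sequences.
Count = 12.

12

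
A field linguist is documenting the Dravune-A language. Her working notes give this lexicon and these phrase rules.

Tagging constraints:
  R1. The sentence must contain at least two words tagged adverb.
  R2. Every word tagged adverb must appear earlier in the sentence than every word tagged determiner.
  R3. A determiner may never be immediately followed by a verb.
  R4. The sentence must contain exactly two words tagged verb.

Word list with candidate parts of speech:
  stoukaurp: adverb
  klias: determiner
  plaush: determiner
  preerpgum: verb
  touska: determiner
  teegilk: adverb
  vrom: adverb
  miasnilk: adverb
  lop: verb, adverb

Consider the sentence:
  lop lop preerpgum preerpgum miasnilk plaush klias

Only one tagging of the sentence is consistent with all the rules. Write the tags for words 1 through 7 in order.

Candidates per position — 1:lop {verb,adverb}; 2:lop {verb,adverb}; 3:preerpgum {verb}; 4:preerpgum {verb}; 5:miasnilk {adverb}; 6:plaush {determiner}; 7:klias {determiner}.
Position 1: verb is ruled out by rule 4; that leaves adverb.
Position 2: verb is ruled out by rule 4; that leaves adverb.
So the tagging must be: adverb adverb verb verb adverb determiner determiner.
Rule-by-rule: rule 1 holds; rule 2 holds; rule 3 holds; rule 4 holds.

adverb adverb verb verb adverb determiner determiner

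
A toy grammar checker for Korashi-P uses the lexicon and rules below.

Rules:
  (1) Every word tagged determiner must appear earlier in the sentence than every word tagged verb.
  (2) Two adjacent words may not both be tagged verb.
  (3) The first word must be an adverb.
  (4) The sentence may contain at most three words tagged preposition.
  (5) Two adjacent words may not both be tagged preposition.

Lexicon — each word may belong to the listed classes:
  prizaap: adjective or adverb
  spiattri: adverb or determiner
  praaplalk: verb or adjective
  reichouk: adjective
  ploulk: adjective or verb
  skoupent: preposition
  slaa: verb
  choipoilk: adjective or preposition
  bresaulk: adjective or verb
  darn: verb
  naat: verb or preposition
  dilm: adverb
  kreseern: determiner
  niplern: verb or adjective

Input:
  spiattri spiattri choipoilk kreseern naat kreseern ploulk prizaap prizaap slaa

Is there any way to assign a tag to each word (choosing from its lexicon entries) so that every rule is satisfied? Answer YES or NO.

YES

Candidates per position — 1:spiattri {adverb,determiner}; 2:spiattri {adverb,determiner}; 3:choipoilk {adjective,preposition}; 4:kreseern {determiner}; 5:naat {verb,preposition}; 6:kreseern {determiner}; 7:ploulk {adjective,verb}; 8:prizaap {adjective,adverb}; 9:prizaap {adjective,adverb}; 10:slaa {verb}.
One satisfying assignment: adverb adverb adjective determiner preposition determiner verb adjective adjective verb.
Checking: rule 1 holds; rule 2 holds; rule 3 holds; rule 4 holds; rule 5 holds.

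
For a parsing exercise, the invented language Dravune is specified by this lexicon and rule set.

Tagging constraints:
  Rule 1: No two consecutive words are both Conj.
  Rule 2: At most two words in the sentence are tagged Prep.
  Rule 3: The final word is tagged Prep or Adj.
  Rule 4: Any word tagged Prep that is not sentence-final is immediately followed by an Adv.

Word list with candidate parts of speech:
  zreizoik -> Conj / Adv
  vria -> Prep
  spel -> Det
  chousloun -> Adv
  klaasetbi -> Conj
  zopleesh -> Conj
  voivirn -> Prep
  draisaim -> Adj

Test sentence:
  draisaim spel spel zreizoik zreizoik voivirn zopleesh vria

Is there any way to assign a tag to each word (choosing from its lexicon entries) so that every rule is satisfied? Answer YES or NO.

NO

Candidates per position — 1:draisaim {Adj}; 2:spel {Det}; 3:spel {Det}; 4:zreizoik {Conj,Adv}; 5:zreizoik {Conj,Adv}; 6:voivirn {Prep}; 7:zopleesh {Conj}; 8:vria {Prep}.
Rule 4 cannot be satisfied by any choice of tags from the lexicon.
So there is no consistent tagging.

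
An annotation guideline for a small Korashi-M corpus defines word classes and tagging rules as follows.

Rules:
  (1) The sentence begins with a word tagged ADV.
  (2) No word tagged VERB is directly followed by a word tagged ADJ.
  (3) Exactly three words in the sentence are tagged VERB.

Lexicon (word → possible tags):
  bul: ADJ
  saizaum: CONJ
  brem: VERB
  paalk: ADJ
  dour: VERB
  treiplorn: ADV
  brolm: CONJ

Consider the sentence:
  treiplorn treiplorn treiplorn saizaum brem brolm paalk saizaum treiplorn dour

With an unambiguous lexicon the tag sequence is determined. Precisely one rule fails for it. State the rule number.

Fixed tagging: ADV ADV ADV CONJ VERB CONJ ADJ CONJ ADV VERB.
Rule check: R1 holds, R2 holds, R3 violated.
Only rule 3 fails.

3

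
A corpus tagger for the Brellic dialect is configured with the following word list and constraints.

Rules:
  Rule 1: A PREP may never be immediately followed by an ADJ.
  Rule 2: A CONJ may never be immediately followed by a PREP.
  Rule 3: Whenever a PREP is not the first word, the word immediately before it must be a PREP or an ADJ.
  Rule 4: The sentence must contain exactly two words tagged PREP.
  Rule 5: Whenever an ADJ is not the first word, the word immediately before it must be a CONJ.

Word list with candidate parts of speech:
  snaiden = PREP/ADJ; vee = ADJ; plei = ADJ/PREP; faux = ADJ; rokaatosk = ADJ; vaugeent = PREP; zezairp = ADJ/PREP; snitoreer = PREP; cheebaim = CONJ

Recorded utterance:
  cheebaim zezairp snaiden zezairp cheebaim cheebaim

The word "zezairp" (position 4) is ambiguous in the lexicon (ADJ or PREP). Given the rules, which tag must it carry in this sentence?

PREP

Candidates per position — 1:cheebaim {CONJ}; 2:zezairp {ADJ,PREP}; 3:snaiden {PREP,ADJ}; 4:zezairp {ADJ,PREP}; 5:cheebaim {CONJ}; 6:cheebaim {CONJ}.
Word 2 cannot be PREP — rule 2 would then fail for every completion. It is ADJ.
Word 3 cannot be ADJ — rule 4 would then fail for every completion. It is PREP.
Word 4 cannot be ADJ — rule 1 would then fail for every completion. It is PREP.
So the tagging must be: CONJ ADJ PREP PREP CONJ CONJ.
Checking: rule 1 satisfied; rule 2 satisfied; rule 3 satisfied; rule 4 satisfied; rule 5 satisfied.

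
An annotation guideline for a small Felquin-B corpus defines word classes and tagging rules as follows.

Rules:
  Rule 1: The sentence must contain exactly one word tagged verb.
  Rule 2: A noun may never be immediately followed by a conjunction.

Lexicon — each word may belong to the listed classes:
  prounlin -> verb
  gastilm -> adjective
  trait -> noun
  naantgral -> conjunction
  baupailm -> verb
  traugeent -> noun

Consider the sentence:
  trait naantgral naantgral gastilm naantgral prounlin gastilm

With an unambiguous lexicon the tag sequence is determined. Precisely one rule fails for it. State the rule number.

2

Fixed tagging: noun conjunction conjunction adjective conjunction verb adjective.
Rule check: R1 holds, R2 violated.
Only rule 2 fails.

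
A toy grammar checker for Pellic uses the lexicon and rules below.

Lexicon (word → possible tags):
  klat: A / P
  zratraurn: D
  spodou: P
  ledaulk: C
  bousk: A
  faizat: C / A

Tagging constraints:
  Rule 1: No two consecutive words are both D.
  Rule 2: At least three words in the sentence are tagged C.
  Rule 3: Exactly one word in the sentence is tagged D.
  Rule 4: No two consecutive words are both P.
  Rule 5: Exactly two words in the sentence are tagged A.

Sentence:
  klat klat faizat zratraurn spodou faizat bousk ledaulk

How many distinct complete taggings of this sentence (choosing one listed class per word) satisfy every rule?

Candidates per position — 1:klat {A,P}; 2:klat {A,P}; 3:faizat {C,A}; 4:zratraurn {D}; 5:spodou {P}; 6:faizat {C,A}; 7:bousk {A}; 8:ledaulk {C}.
There are 16 candidate sequences in total.
The sequences that satisfy every rule: A P C D P C A C; P A C D P C A C.
Count = 2.

2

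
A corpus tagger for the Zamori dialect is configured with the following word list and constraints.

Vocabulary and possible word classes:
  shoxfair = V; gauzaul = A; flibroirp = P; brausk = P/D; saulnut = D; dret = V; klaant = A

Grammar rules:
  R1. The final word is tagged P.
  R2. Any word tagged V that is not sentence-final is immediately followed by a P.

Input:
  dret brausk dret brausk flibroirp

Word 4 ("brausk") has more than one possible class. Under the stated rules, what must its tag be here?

P

Candidates per position — 1:dret {V}; 2:brausk {P,D}; 3:dret {V}; 4:brausk {P,D}; 5:flibroirp {P}.
At position 2, choosing D makes rule 2 impossible to satisfy; hence P.
At position 4, choosing D makes rule 2 impossible to satisfy; hence P.
The only consistent sequence is: V P V P P.
Verifying each rule — rule 1 ok; rule 2 ok.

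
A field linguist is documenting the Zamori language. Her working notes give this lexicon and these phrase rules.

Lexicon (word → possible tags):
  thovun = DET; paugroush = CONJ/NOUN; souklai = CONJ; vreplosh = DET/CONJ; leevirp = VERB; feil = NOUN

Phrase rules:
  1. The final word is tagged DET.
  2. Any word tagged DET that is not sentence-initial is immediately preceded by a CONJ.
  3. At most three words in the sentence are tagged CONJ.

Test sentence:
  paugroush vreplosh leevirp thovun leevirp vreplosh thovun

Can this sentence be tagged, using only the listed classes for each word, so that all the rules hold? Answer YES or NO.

Candidates per position — 1:paugroush {CONJ,NOUN}; 2:vreplosh {DET,CONJ}; 3:leevirp {VERB}; 4:thovun {DET}; 5:leevirp {VERB}; 6:vreplosh {DET,CONJ}; 7:thovun {DET}.
Rule 2 cannot be satisfied by any choice of tags from the lexicon.
So there is no consistent tagging.

NO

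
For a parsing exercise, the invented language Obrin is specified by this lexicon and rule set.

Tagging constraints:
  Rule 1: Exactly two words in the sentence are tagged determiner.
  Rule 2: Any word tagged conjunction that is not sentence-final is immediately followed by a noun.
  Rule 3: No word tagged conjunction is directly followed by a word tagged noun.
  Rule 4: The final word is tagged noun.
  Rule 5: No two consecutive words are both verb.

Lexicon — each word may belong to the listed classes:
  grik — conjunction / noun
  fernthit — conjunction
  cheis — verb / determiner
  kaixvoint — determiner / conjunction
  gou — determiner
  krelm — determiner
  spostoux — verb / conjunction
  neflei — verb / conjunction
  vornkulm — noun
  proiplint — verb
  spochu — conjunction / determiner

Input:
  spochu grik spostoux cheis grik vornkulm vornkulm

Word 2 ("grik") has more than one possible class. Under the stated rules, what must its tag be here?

noun

Candidates per position — 1:spochu {conjunction,determiner}; 2:grik {conjunction,noun}; 3:spostoux {verb,conjunction}; 4:cheis {verb,determiner}; 5:grik {conjunction,noun}; 6:vornkulm {noun}; 7:vornkulm {noun}.
Word 1 cannot be conjunction — rule 1 would then fail for every completion. It is determiner.
Word 2 cannot be conjunction — rule 2 would then fail for every completion. It is noun.
Word 3 cannot be conjunction — rule 2 would then fail for every completion. It is verb.
Word 4 cannot be verb — rule 1 would then fail for every completion. It is determiner.
Word 5 cannot be conjunction — rule 3 would then fail for every completion. It is noun.
So the tagging must be: determiner noun verb determiner noun noun noun.
Checking: rule 1 satisfied; rule 2 satisfied; rule 3 satisfied; rule 4 satisfied; rule 5 satisfied.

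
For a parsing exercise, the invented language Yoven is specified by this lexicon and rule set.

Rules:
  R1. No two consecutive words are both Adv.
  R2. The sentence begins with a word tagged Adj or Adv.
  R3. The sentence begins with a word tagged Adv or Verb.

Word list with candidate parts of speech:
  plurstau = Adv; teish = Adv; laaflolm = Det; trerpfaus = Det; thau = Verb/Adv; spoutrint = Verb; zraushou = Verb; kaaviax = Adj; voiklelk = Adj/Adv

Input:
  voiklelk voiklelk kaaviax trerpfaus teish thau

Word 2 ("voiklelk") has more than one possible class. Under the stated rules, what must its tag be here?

Adj

Candidates per position — 1:voiklelk {Adj,Adv}; 2:voiklelk {Adj,Adv}; 3:kaaviax {Adj}; 4:trerpfaus {Det}; 5:teish {Adv}; 6:thau {Verb,Adv}.
Position 1: Adj is ruled out by rule 3; that leaves Adv.
Position 2: Adv is ruled out by rule 1; that leaves Adj.
Position 6: Adv is ruled out by rule 1; that leaves Verb.
So the tagging must be: Adv Adj Adj Det Adv Verb.
Rule-by-rule: rule 1 satisfied; rule 2 satisfied; rule 3 satisfied.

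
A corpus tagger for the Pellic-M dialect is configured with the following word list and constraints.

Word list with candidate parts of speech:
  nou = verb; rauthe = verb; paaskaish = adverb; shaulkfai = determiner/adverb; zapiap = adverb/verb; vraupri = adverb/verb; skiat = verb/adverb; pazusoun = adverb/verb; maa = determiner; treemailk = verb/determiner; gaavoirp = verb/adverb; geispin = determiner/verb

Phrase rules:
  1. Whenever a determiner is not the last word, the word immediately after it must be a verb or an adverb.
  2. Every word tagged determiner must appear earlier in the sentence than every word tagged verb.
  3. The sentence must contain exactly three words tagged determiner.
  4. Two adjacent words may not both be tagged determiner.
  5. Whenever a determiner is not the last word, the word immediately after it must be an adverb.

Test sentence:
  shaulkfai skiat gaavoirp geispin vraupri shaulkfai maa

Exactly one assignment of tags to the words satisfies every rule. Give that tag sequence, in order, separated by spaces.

determiner adverb adverb determiner adverb adverb determiner

Candidates per position — 1:shaulkfai {determiner,adverb}; 2:skiat {verb,adverb}; 3:gaavoirp {verb,adverb}; 4:geispin {determiner,verb}; 5:vraupri {adverb,verb}; 6:shaulkfai {determiner,adverb}; 7:maa {determiner}.
If word 2 were verb, no tagging could satisfy rule 2; so word 2 is adverb.
If word 3 were verb, no tagging could satisfy rule 2; so word 3 is adverb.
If word 4 were verb, no tagging could satisfy rule 2; so word 4 is determiner.
If word 5 were verb, no tagging could satisfy rule 2; so word 5 is adverb.
If word 6 were determiner, no tagging could satisfy rule 1; so word 6 is adverb.
If word 1 were adverb, no tagging could satisfy rule 3; so word 1 is determiner.
So the tagging must be: determiner adverb adverb determiner adverb adverb determiner.
Rule-by-rule: rule 1 ✓; rule 2 ✓; rule 3 ✓; rule 4 ✓; rule 5 ✓.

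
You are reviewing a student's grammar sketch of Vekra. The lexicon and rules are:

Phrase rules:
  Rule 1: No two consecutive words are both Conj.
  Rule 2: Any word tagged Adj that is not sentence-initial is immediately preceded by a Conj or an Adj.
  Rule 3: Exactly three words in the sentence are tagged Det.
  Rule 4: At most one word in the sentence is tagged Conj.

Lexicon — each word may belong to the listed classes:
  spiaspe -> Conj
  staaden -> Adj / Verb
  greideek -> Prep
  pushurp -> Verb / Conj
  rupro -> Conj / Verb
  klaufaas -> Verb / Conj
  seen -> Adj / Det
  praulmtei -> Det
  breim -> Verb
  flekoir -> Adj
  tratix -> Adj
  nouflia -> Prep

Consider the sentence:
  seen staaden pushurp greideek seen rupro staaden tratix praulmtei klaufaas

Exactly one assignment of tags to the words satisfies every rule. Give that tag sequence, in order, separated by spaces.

Det Verb Verb Prep Det Conj Adj Adj Det Verb

Candidates per position — 1:seen {Adj,Det}; 2:staaden {Adj,Verb}; 3:pushurp {Verb,Conj}; 4:greideek {Prep}; 5:seen {Adj,Det}; 6:rupro {Conj,Verb}; 7:staaden {Adj,Verb}; 8:tratix {Adj}; 9:praulmtei {Det}; 10:klaufaas {Verb,Conj}.
Position 1: Adj is ruled out by rule 3; that leaves Det.
Position 2: Adj is ruled out by rule 2; that leaves Verb.
Position 5: Adj is ruled out by rule 2; that leaves Det.
Position 6: Verb is ruled out by rule 2; that leaves Conj.
Position 7: Verb is ruled out by rule 2; that leaves Adj.
Position 10: Conj is ruled out by rule 4; that leaves Verb.
Position 3: Conj is ruled out by rule 4; that leaves Verb.
The only consistent sequence is: Det Verb Verb Prep Det Conj Adj Adj Det Verb.
Check: rule 1 satisfied; rule 2 satisfied; rule 3 satisfied; rule 4 satisfied.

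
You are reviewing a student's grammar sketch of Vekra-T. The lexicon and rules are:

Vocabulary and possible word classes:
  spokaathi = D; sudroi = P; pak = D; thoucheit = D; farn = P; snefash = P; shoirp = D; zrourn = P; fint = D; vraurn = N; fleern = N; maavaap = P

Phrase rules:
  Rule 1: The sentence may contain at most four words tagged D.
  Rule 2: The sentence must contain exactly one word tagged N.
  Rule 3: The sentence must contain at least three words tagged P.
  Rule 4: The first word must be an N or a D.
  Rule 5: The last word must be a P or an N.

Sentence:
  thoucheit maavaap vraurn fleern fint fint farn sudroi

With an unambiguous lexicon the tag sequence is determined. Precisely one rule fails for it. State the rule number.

2

Fixed tagging: D P N N D D P P.
Checking each rule: R1 holds, R2 violated, R3 holds, R4 holds, R5 holds.
Only rule 2 fails.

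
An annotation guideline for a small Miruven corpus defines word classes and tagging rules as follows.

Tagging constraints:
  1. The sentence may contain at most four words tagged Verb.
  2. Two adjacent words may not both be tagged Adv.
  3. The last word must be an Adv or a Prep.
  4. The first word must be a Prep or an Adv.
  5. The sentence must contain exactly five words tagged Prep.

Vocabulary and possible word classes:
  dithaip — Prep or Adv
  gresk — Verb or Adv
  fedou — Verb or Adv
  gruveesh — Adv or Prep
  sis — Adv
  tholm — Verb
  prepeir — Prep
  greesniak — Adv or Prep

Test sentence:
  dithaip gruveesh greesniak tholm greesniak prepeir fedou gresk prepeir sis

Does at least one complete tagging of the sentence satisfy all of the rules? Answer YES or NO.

Candidates per position — 1:dithaip {Prep,Adv}; 2:gruveesh {Adv,Prep}; 3:greesniak {Adv,Prep}; 4:tholm {Verb}; 5:greesniak {Adv,Prep}; 6:prepeir {Prep}; 7:fedou {Verb,Adv}; 8:gresk {Verb,Adv}; 9:prepeir {Prep}; 10:sis {Adv}.
One satisfying assignment: Prep Prep Adv Verb Prep Prep Verb Verb Prep Adv.
Check: rule 1 ✓; rule 2 ✓; rule 3 ✓; rule 4 ✓; rule 5 ✓.

YES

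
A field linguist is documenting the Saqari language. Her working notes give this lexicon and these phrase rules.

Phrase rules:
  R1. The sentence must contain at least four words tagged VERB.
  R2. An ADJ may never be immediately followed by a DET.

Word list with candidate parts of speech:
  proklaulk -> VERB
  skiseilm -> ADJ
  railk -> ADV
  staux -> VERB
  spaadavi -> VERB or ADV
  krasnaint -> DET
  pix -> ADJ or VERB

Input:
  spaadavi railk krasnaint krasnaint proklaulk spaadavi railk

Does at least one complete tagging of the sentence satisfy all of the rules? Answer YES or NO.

Candidates per position — 1:spaadavi {VERB,ADV}; 2:railk {ADV}; 3:krasnaint {DET}; 4:krasnaint {DET}; 5:proklaulk {VERB}; 6:spaadavi {VERB,ADV}; 7:railk {ADV}.
Rule 1 cannot be satisfied by any choice of tags from the lexicon.
So there is no consistent tagging.

NO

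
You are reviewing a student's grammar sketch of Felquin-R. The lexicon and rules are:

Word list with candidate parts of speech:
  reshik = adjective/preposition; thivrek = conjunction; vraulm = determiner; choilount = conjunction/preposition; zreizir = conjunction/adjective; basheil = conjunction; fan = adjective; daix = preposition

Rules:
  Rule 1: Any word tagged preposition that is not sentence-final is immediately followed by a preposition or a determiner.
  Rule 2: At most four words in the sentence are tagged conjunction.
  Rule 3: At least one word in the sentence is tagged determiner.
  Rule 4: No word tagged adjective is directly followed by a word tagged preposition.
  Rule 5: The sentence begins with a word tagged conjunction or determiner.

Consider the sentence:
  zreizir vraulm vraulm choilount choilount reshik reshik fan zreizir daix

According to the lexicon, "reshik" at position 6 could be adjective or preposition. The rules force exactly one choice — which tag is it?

Candidates per position — 1:zreizir {conjunction,adjective}; 2:vraulm {determiner}; 3:vraulm {determiner}; 4:choilount {conjunction,preposition}; 5:choilount {conjunction,preposition}; 6:reshik {adjective,preposition}; 7:reshik {adjective,preposition}; 8:fan {adjective}; 9:zreizir {conjunction,adjective}; 10:daix {preposition}.
Word 1 cannot be adjective — rule 5 would then fail for every completion. It is conjunction.
Word 4 cannot be preposition — rule 1 would then fail for every completion. It is conjunction.
Word 5 cannot be preposition — rule 1 would then fail for every completion. It is conjunction.
Word 6 cannot be preposition — rule 1 would then fail for every completion. It is adjective.
Word 7 cannot be preposition — rule 1 would then fail for every completion. It is adjective.
Word 9 cannot be adjective — rule 4 would then fail for every completion. It is conjunction.
The only consistent sequence is: conjunction determiner determiner conjunction conjunction adjective adjective adjective conjunction preposition.
Verifying each rule — rule 1 satisfied; rule 2 satisfied; rule 3 satisfied; rule 4 satisfied; rule 5 satisfied.

adjective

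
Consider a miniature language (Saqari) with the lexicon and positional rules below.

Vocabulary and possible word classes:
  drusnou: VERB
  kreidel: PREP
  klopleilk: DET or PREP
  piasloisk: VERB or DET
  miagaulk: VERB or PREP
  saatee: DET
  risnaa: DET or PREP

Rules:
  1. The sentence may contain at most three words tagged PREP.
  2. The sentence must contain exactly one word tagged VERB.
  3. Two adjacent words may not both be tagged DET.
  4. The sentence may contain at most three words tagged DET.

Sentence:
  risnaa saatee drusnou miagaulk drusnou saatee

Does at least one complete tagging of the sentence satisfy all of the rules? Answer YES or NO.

Candidates per position — 1:risnaa {DET,PREP}; 2:saatee {DET}; 3:drusnou {VERB}; 4:miagaulk {VERB,PREP}; 5:drusnou {VERB}; 6:saatee {DET}.
Rule 2 cannot be satisfied by any choice of tags from the lexicon.
So there is no consistent tagging.

NO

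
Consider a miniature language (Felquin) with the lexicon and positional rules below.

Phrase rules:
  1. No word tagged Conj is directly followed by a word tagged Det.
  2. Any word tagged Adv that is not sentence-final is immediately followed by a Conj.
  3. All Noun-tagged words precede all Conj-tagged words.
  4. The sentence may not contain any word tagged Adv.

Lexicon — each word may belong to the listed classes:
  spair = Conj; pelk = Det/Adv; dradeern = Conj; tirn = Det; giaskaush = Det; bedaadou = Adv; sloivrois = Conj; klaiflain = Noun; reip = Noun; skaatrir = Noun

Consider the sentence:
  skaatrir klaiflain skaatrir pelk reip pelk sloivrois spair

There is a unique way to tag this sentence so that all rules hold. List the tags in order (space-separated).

Candidates per position — 1:skaatrir {Noun}; 2:klaiflain {Noun}; 3:skaatrir {Noun}; 4:pelk {Det,Adv}; 5:reip {Noun}; 6:pelk {Det,Adv}; 7:sloivrois {Conj}; 8:spair {Conj}.
Position 4: Adv is ruled out by rule 2; that leaves Det.
Position 6: Adv is ruled out by rule 4; that leaves Det.
So the tagging must be: Noun Noun Noun Det Noun Det Conj Conj.
Check: rule 1 ✓; rule 2 ✓; rule 3 ✓; rule 4 ✓.

Noun Noun Noun Det Noun Det Conj Conj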